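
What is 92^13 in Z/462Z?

218

Compute successive squares:
92^1 ≡ 92 (mod 462)
92^2 ≡ 92^2 = 8464 ≡ 148 (mod 462)
92^4 ≡ 148^2 = 21904 ≡ 190 (mod 462)
92^8 ≡ 190^2 = 36100 ≡ 64 (mod 462)
92^13 = 92^8 × 92^4 × 92^1 ≡ 64 × 190 × 92 (mod 462).
Accumulate the product:
64 × 190 = 12160 ≡ 148
148 × 92 = 13616 ≡ 218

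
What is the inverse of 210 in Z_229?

12

Run the extended Euclidean algorithm:
229 = 1·210 + 19
210 = 11·19 + 1
19 = 19·1 + 0
gcd(210, 229) = 1, so the inverse exists.
Bézout: 1 = −11·229 + 12·210.
So 210⁻¹ ≡ 12 (mod 229).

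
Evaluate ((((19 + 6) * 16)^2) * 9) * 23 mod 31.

19 + 6 = 25
25 * 16 = 400 ≡ 28 (mod 31)
(28)^2 ≡ 9 (mod 31)
9 * 9 = 81 ≡ 19 (mod 31)
19 * 23 = 437 ≡ 3 (mod 31)

3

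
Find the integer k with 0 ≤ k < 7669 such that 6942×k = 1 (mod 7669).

5401

7669 = 1×6942 + 727
6942 = 9×727 + 399
727 = 1×399 + 328
399 = 1×328 + 71
328 = 4×71 + 44
71 = 1×44 + 27
44 = 1×27 + 17
27 = 1×17 + 10
17 = 1×10 + 7
10 = 1×7 + 3
7 = 2×3 + 1
3 = 3×1 + 0
gcd(6942, 7669) = 1, so the inverse exists.
Back-substitute for 1:
1 = 1×7 − 2×3
  = −2×10 + 3×7
  = 3×17 − 5×10
  = −5×27 + 8×17
  = 8×44 − 13×27
  = −13×71 + 21×44
  = 21×328 − 97×71
  = −97×399 + 118×328
  = 118×727 − 215×399
  = −215×6942 + 2053×727
  = 2053×7669 − 2268×6942
So 6942⁻¹ ≡ −2268 ≡ 5401 (mod 7669).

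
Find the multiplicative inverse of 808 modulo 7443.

1741

Run the extended Euclidean algorithm:
7443 = 9×808 + 171
808 = 4×171 + 124
171 = 1×124 + 47
124 = 2×47 + 30
47 = 1×30 + 17
30 = 1×17 + 13
17 = 1×13 + 4
13 = 3×4 + 1
4 = 4×1 + 0
gcd(808, 7443) = 1, so the inverse exists.
Bézout: 1 = −189×7443 + 1741×808.
So 808⁻¹ ≡ 1741 (mod 7443).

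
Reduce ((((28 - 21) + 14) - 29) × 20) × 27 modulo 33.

3

28 - 21 = 7
7 + 14 = 21
21 - 29 = -8 ≡ 25 (mod 33)
25 × 20 = 500 ≡ 5 (mod 33)
5 × 27 = 135 ≡ 3 (mod 33)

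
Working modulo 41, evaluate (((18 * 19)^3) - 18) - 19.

1

18 * 19 = 342 ≡ 14 (mod 41)
(14)^3 ≡ 38 (mod 41)
38 - 18 = 20
20 - 19 = 1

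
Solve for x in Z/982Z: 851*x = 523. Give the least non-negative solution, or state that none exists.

gcd(851, 982) = 1, so a unique solution mod 982 exists.
851⁻¹ ≡ 967 (mod 982).
x ≡ 967*523 ≡ 11 (mod 982).

11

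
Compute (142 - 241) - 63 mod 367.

205

142 - 241 = -99 ≡ 268 (mod 367)
268 - 63 = 205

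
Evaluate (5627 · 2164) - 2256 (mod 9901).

6243

5627 · 2164 = 12176828 ≡ 8499 (mod 9901)
8499 - 2256 = 6243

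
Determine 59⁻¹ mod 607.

Apply the Euclidean algorithm and back-substitute:
607 = 10×59 + 17
59 = 3×17 + 8
17 = 2×8 + 1
8 = 8×1 + 0
gcd(59, 607) = 1, so the inverse exists.
Bézout: 1 = 7×607 − 72×59.
So 59⁻¹ ≡ −72 ≡ 535 (mod 607).

535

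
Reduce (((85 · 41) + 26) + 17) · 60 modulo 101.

85 · 41 = 3485 ≡ 51 (mod 101)
51 + 26 = 77
77 + 17 = 94
94 · 60 = 5640 ≡ 85 (mod 101)

85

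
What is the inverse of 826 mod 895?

441

Run the extended Euclidean algorithm:
895 = 1×826 + 69
826 = 11×69 + 67
69 = 1×67 + 2
67 = 33×2 + 1
2 = 2×1 + 0
gcd(826, 895) = 1, so the inverse exists.
Bézout: 1 = −407×895 + 441×826.
So 826⁻¹ ≡ 441 (mod 895).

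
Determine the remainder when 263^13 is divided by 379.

Compute successive squares:
13 in binary is 1101, i.e. 13 = 8 + 4 + 1.
263^1 ≡ 263 (mod 379)
263^2 ≡ 263^2 = 69169 ≡ 191 (mod 379)
263^4 ≡ 191^2 = 36481 ≡ 97 (mod 379)
263^8 ≡ 97^2 = 9409 ≡ 313 (mod 379)
263^13 = 263^8 * 263^4 * 263^1 ≡ 313 * 97 * 263 (mod 379).
Accumulate the product:
313 * 97 = 30361 ≡ 41
41 * 263 = 10783 ≡ 171

171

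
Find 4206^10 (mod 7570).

4206^1 ≡ 4206 (mod 7570)
4206^2 ≡ 4206^2 = 17690436 ≡ 6916 (mod 7570)
4206^4 ≡ 6916^2 = 47831056 ≡ 3796 (mod 7570)
4206^8 ≡ 3796^2 = 14409616 ≡ 3906 (mod 7570)
4206^10 = 4206^8 · 4206^2 ≡ 3906 · 6916 (mod 7570).
3906 · 6916 = 27013896 ≡ 4136 (mod 7570).

4136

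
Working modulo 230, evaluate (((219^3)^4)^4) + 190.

111

(219)^3 ≡ 49 (mod 230)
(49)^4 ≡ 81 (mod 230)
(81)^4 ≡ 151 (mod 230)
151 + 190 = 341 ≡ 111 (mod 230)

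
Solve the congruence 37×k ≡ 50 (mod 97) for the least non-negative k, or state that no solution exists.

gcd(37, 97) = 1, so a unique solution mod 97 exists.
37⁻¹ ≡ 21 (mod 97).
k ≡ 21×50 ≡ 80 (mod 97).

80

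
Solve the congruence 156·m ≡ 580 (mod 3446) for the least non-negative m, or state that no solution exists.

gcd(156, 3446) = 2, and 2 | 580, so solutions exist.
Divide through by 2: 78·m mod 1723 = 290.
78⁻¹ ≡ 243 (mod 1723).
m ≡ 243·290 ≡ 1550 (mod 1723).
The smallest non-negative solution is m = 1550.

1550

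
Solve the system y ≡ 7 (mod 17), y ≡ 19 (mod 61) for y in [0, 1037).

568

17⁻¹ mod 61: 17*18 ≡ 1 (mod 61), so 17⁻¹ ≡ 18.
y = 7 + 17*((19 − 7)*18 mod 61) = 7 + 17*33 = 568.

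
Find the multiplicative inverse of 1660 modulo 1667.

238

By the extended Euclidean algorithm:
1667 = 1*1660 + 7
1660 = 237*7 + 1
7 = 7*1 + 0
gcd(1660, 1667) = 1, so the inverse exists.
Back-substitute for 1:
1 = 1*1660 − 237*7
  = −237*1667 + 238*1660
So 1660⁻¹ ≡ 238 (mod 1667).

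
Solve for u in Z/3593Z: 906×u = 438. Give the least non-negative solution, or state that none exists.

3070

gcd(906, 3593) = 1, so a unique solution mod 3593 exists.
906⁻¹ ≡ 2550 (mod 3593).
u ≡ 2550×438 ≡ 3070 (mod 3593).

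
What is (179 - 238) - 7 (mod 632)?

179 - 238 = -59 ≡ 573 (mod 632)
573 - 7 = 566

566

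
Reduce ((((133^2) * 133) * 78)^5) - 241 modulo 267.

(133)^2 ≡ 67 (mod 267)
67 * 133 = 8911 ≡ 100 (mod 267)
100 * 78 = 7800 ≡ 57 (mod 267)
(57)^5 ≡ 81 (mod 267)
81 - 241 = -160 ≡ 107 (mod 267)

107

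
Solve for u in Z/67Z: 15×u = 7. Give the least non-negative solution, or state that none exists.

gcd(15, 67) = 1, so a unique solution mod 67 exists.
15⁻¹ ≡ 9 (mod 67).
u ≡ 9×7 ≡ 63 (mod 67).

63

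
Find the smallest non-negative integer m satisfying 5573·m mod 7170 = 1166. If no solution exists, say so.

gcd(5573, 7170) = 1, so a unique solution mod 7170 exists.
5573⁻¹ ≡ 4997 (mod 7170).
m ≡ 4997·1166 ≡ 4462 (mod 7170).

4462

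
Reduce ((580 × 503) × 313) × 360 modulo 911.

580 × 503 = 291740 ≡ 220 (mod 911)
220 × 313 = 68860 ≡ 535 (mod 911)
535 × 360 = 192600 ≡ 379 (mod 911)

379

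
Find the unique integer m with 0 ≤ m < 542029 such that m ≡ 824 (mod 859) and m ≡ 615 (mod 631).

225882

859⁻¹ mod 631: 859*512 ≡ 1 (mod 631), so 859⁻¹ ≡ 512.
m = 824 + 859*((615 − 824)*512 mod 631) = 824 + 859*262 = 225882.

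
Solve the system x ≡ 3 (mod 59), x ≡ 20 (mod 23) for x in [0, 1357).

59⁻¹ mod 23: 59·16 ≡ 1 (mod 23), so 59⁻¹ ≡ 16.
x = 3 + 59·((20 − 3)·16 mod 23) = 3 + 59·19 = 1124.

1124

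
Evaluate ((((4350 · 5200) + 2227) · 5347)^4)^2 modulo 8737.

478

4350 · 5200 = 22620000 ≡ 8644 (mod 8737)
8644 + 2227 = 10871 ≡ 2134 (mod 8737)
2134 · 5347 = 11410498 ≡ 8713 (mod 8737)
(8713)^4 ≡ 8507 (mod 8737)
(8507)^2 ≡ 478 (mod 8737)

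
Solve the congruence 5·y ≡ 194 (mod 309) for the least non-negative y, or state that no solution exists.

gcd(5, 309) = 1, so a unique solution mod 309 exists.
5⁻¹ ≡ 62 (mod 309).
y ≡ 62·194 ≡ 286 (mod 309).

286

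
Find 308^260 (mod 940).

836

260 in binary is 100000100, i.e. 260 = 256 + 4.
308^1 ≡ 308 (mod 940)
308^2 ≡ 308^2 = 94864 ≡ 864 (mod 940)
308^4 ≡ 864^2 = 746496 ≡ 136 (mod 940)
308^8 ≡ 136^2 = 18496 ≡ 636 (mod 940)
308^16 ≡ 636^2 = 404496 ≡ 296 (mod 940)
308^32 ≡ 296^2 = 87616 ≡ 196 (mod 940)
308^64 ≡ 196^2 = 38416 ≡ 816 (mod 940)
308^128 ≡ 816^2 = 665856 ≡ 336 (mod 940)
308^256 ≡ 336^2 = 112896 ≡ 96 (mod 940)
308^260 = 308^256 * 308^4 ≡ 96 * 136 (mod 940).
96 * 136 = 13056 ≡ 836 (mod 940).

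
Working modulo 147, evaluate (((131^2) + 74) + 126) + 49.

64

(131)^2 ≡ 109 (mod 147)
109 + 74 = 183 ≡ 36 (mod 147)
36 + 126 = 162 ≡ 15 (mod 147)
15 + 49 = 64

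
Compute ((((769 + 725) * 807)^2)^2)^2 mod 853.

541

769 + 725 = 1494 ≡ 641 (mod 853)
641 * 807 = 517287 ≡ 369 (mod 853)
(369)^2 ≡ 534 (mod 853)
(534)^2 ≡ 254 (mod 853)
(254)^2 ≡ 541 (mod 853)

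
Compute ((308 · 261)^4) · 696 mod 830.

586

308 · 261 = 80388 ≡ 708 (mod 830)
(708)^4 ≡ 646 (mod 830)
646 · 696 = 449616 ≡ 586 (mod 830)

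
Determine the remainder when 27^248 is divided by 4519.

2270

Compute successive squares:
248 in binary is 11111000, i.e. 248 = 128 + 64 + 32 + 16 + 8.
27^1 ≡ 27 (mod 4519)
27^2 ≡ 27^2 = 729 (mod 4519)
27^4 ≡ 729^2 = 531441 ≡ 2718 (mod 4519)
27^8 ≡ 2718^2 = 7387524 ≡ 3478 (mod 4519)
27^16 ≡ 3478^2 = 12096484 ≡ 3640 (mod 4519)
27^32 ≡ 3640^2 = 13249600 ≡ 4411 (mod 4519)
27^64 ≡ 4411^2 = 19456921 ≡ 2626 (mod 4519)
27^128 ≡ 2626^2 = 6895876 ≡ 4401 (mod 4519)
27^248 = 27^128 * 27^64 * 27^32 * 27^16 * 27^8 ≡ 4401 * 2626 * 4411 * 3640 * 3478 (mod 4519).
Accumulate the product:
4401 * 2626 = 11557026 ≡ 1943
1943 * 4411 = 8570573 ≡ 2549
2549 * 3640 = 9278360 ≡ 853
853 * 3478 = 2966734 ≡ 2270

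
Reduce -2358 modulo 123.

102

-2358 = -20*123 + 102, so -2358 ≡ 102 (mod 123).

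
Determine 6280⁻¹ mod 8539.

By the extended Euclidean algorithm:
8539 = 1*6280 + 2259
6280 = 2*2259 + 1762
2259 = 1*1762 + 497
1762 = 3*497 + 271
497 = 1*271 + 226
271 = 1*226 + 45
226 = 5*45 + 1
45 = 45*1 + 0
gcd(6280, 8539) = 1, so the inverse exists.
Bézout: 1 = 139*8539 − 189*6280.
So 6280⁻¹ ≡ −189 ≡ 8350 (mod 8539).

8350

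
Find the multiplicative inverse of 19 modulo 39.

39 = 2·19 + 1
19 = 19·1 + 0
gcd(19, 39) = 1, so the inverse exists.
Back-substitute for 1:
1 = 1·39 − 2·19
So 19⁻¹ ≡ −2 ≡ 37 (mod 39).

37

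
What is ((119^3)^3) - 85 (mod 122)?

(119)^3 ≡ 95 (mod 122)
(95)^3 ≡ 81 (mod 122)
81 - 85 = -4 ≡ 118 (mod 122)

118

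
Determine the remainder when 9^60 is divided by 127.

9^1 ≡ 9 (mod 127)
9^2 ≡ 9^2 = 81 (mod 127)
9^4 ≡ 81^2 = 6561 ≡ 84 (mod 127)
9^8 ≡ 84^2 = 7056 ≡ 71 (mod 127)
9^16 ≡ 71^2 = 5041 ≡ 88 (mod 127)
9^32 ≡ 88^2 = 7744 ≡ 124 (mod 127)
9^60 = 9^32 · 9^16 · 9^8 · 9^4 ≡ 124 · 88 · 71 · 84 (mod 127).
Accumulate the product:
124 · 88 = 10912 ≡ 117
117 · 71 = 8307 ≡ 52
52 · 84 = 4368 ≡ 50

50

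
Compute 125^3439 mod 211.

122

Using repeated squaring:
3439 in binary is 110101101111, i.e. 3439 = 2048 + 1024 + 256 + 64 + 32 + 8 + 4 + 2 + 1.
125^1 ≡ 125 (mod 211)
125^2 ≡ 125^2 = 15625 ≡ 11 (mod 211)
125^4 ≡ 11^2 = 121 (mod 211)
125^8 ≡ 121^2 = 14641 ≡ 82 (mod 211)
125^16 ≡ 82^2 = 6724 ≡ 183 (mod 211)
125^32 ≡ 183^2 = 33489 ≡ 151 (mod 211)
125^64 ≡ 151^2 = 22801 ≡ 13 (mod 211)
125^128 ≡ 13^2 = 169 (mod 211)
125^256 ≡ 169^2 = 28561 ≡ 76 (mod 211)
125^512 ≡ 76^2 = 5776 ≡ 79 (mod 211)
125^1024 ≡ 79^2 = 6241 ≡ 122 (mod 211)
125^2048 ≡ 122^2 = 14884 ≡ 114 (mod 211)
125^3439 = 125^2048 · 125^1024 · 125^256 · 125^64 · 125^32 · 125^8 · 125^4 · 125^2 · 125^1 ≡ 114 · 122 · 76 · 13 · 151 · 82 · 121 · 11 · 125 (mod 211).
Accumulate the product:
114 · 122 = 13908 ≡ 193
193 · 76 = 14668 ≡ 109
109 · 13 = 1417 ≡ 151
151 · 151 = 22801 ≡ 13
13 · 82 = 1066 ≡ 11
11 · 121 = 1331 ≡ 65
65 · 11 = 715 ≡ 82
82 · 125 = 10250 ≡ 122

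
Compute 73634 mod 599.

556

73634 = 122*599 + 556, so 73634 ≡ 556 (mod 599).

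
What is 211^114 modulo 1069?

By square-and-multiply:
114 in binary is 1110010, i.e. 114 = 64 + 32 + 16 + 2.
211^1 ≡ 211 (mod 1069)
211^2 ≡ 211^2 = 44521 ≡ 692 (mod 1069)
211^4 ≡ 692^2 = 478864 ≡ 1021 (mod 1069)
211^8 ≡ 1021^2 = 1042441 ≡ 166 (mod 1069)
211^16 ≡ 166^2 = 27556 ≡ 831 (mod 1069)
211^32 ≡ 831^2 = 690561 ≡ 1056 (mod 1069)
211^64 ≡ 1056^2 = 1115136 ≡ 169 (mod 1069)
211^114 = 211^64 · 211^32 · 211^16 · 211^2 ≡ 169 · 1056 · 831 · 692 (mod 1069).
Accumulate the product:
169 · 1056 = 178464 ≡ 1010
1010 · 831 = 839310 ≡ 145
145 · 692 = 100340 ≡ 923

923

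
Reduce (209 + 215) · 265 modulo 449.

209 + 215 = 424
424 · 265 = 112360 ≡ 110 (mod 449)

110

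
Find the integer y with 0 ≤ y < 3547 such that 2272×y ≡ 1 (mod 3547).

3547 = 1·2272 + 1275
2272 = 1·1275 + 997
1275 = 1·997 + 278
997 = 3·278 + 163
278 = 1·163 + 115
163 = 1·115 + 48
115 = 2·48 + 19
48 = 2·19 + 10
19 = 1·10 + 9
10 = 1·9 + 1
9 = 9·1 + 0
gcd(2272, 3547) = 1, so the inverse exists.
Bézout: 1 = −237·3547 + 370·2272.
So 2272⁻¹ ≡ 370 (mod 3547).

370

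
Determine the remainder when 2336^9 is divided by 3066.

146

9 in binary is 1001, i.e. 9 = 8 + 1.
2336^1 ≡ 2336 (mod 3066)
2336^2 ≡ 2336^2 = 5456896 ≡ 2482 (mod 3066)
2336^4 ≡ 2482^2 = 6160324 ≡ 730 (mod 3066)
2336^8 ≡ 730^2 = 532900 ≡ 2482 (mod 3066)
2336^9 = 2336^8 × 2336^1 ≡ 2482 × 2336 (mod 3066).
2482 × 2336 = 5797952 ≡ 146 (mod 3066).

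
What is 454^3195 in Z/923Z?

3195 in binary is 110001111011, i.e. 3195 = 2048 + 1024 + 64 + 32 + 16 + 8 + 2 + 1.
454^1 ≡ 454 (mod 923)
454^2 ≡ 454^2 = 206116 ≡ 287 (mod 923)
454^4 ≡ 287^2 = 82369 ≡ 222 (mod 923)
454^8 ≡ 222^2 = 49284 ≡ 365 (mod 923)
454^16 ≡ 365^2 = 133225 ≡ 313 (mod 923)
454^32 ≡ 313^2 = 97969 ≡ 131 (mod 923)
454^64 ≡ 131^2 = 17161 ≡ 547 (mod 923)
454^128 ≡ 547^2 = 299209 ≡ 157 (mod 923)
454^256 ≡ 157^2 = 24649 ≡ 651 (mod 923)
454^512 ≡ 651^2 = 423801 ≡ 144 (mod 923)
454^1024 ≡ 144^2 = 20736 ≡ 430 (mod 923)
454^2048 ≡ 430^2 = 184900 ≡ 300 (mod 923)
454^3195 = 454^2048 · 454^1024 · 454^64 · 454^32 · 454^16 · 454^8 · 454^2 · 454^1 ≡ 300 · 430 · 547 · 131 · 313 · 365 · 287 · 454 (mod 923).
Accumulate the product:
300 · 430 = 129000 ≡ 703
703 · 547 = 384541 ≡ 573
573 · 131 = 75063 ≡ 300
300 · 313 = 93900 ≡ 677
677 · 365 = 247105 ≡ 664
664 · 287 = 190568 ≡ 430
430 · 454 = 195220 ≡ 467

467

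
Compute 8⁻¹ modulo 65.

57

Apply the Euclidean algorithm and back-substitute:
65 = 8×8 + 1
8 = 8×1 + 0
gcd(8, 65) = 1, so the inverse exists.
Back-substitute for 1:
1 = 1×65 − 8×8
So 8⁻¹ ≡ −8 ≡ 57 (mod 65).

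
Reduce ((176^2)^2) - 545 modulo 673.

452

(176)^2 ≡ 18 (mod 673)
(18)^2 ≡ 324 (mod 673)
324 - 545 = -221 ≡ 452 (mod 673)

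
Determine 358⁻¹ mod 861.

Apply the Euclidean algorithm and back-substitute:
861 = 2×358 + 145
358 = 2×145 + 68
145 = 2×68 + 9
68 = 7×9 + 5
9 = 1×5 + 4
5 = 1×4 + 1
4 = 4×1 + 0
gcd(358, 861) = 1, so the inverse exists.
Bézout: 1 = −79×861 + 190×358.
So 358⁻¹ ≡ 190 (mod 861).

190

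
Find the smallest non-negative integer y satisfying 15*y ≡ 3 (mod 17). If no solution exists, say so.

7

gcd(15, 17) = 1, so a unique solution mod 17 exists.
15⁻¹ ≡ 8 (mod 17).
y ≡ 8*3 ≡ 7 (mod 17).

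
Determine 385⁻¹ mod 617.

By the extended Euclidean algorithm:
617 = 1·385 + 232
385 = 1·232 + 153
232 = 1·153 + 79
153 = 1·79 + 74
79 = 1·74 + 5
74 = 14·5 + 4
5 = 1·4 + 1
4 = 4·1 + 0
gcd(385, 617) = 1, so the inverse exists.
Back-substitute for 1:
1 = 1·5 − 1·4
  = −1·74 + 15·5
  = 15·79 − 16·74
  = −16·153 + 31·79
  = 31·232 − 47·153
  = −47·385 + 78·232
  = 78·617 − 125·385
So 385⁻¹ ≡ −125 ≡ 492 (mod 617).

492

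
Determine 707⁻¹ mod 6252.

2591

6252 = 8·707 + 596
707 = 1·596 + 111
596 = 5·111 + 41
111 = 2·41 + 29
41 = 1·29 + 12
29 = 2·12 + 5
12 = 2·5 + 2
5 = 2·2 + 1
2 = 2·1 + 0
gcd(707, 6252) = 1, so the inverse exists.
Back-substitute for 1:
1 = 1·5 − 2·2
  = −2·12 + 5·5
  = 5·29 − 12·12
  = −12·41 + 17·29
  = 17·111 − 46·41
  = −46·596 + 247·111
  = 247·707 − 293·596
  = −293·6252 + 2591·707
So 707⁻¹ ≡ 2591 (mod 6252).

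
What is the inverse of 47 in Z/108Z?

Apply the Euclidean algorithm and back-substitute:
108 = 2*47 + 14
47 = 3*14 + 5
14 = 2*5 + 4
5 = 1*4 + 1
4 = 4*1 + 0
gcd(47, 108) = 1, so the inverse exists.
Back-substitute for 1:
1 = 1*5 − 1*4
  = −1*14 + 3*5
  = 3*47 − 10*14
  = −10*108 + 23*47
So 47⁻¹ ≡ 23 (mod 108).

23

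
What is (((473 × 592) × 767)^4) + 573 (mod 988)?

473 × 592 = 280016 ≡ 412 (mod 988)
412 × 767 = 316004 ≡ 832 (mod 988)
(832)^4 ≡ 104 (mod 988)
104 + 573 = 677

677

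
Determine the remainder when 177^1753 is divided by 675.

177^1 ≡ 177 (mod 675)
177^2 ≡ 177^2 = 31329 ≡ 279 (mod 675)
177^4 ≡ 279^2 = 77841 ≡ 216 (mod 675)
177^8 ≡ 216^2 = 46656 ≡ 81 (mod 675)
177^16 ≡ 81^2 = 6561 ≡ 486 (mod 675)
177^32 ≡ 486^2 = 236196 ≡ 621 (mod 675)
177^64 ≡ 621^2 = 385641 ≡ 216 (mod 675)
177^128 ≡ 216^2 = 46656 ≡ 81 (mod 675)
177^256 ≡ 81^2 = 6561 ≡ 486 (mod 675)
177^512 ≡ 486^2 = 236196 ≡ 621 (mod 675)
177^1024 ≡ 621^2 = 385641 ≡ 216 (mod 675)
177^1753 = 177^1024 × 177^512 × 177^128 × 177^64 × 177^16 × 177^8 × 177^1 ≡ 216 × 621 × 81 × 216 × 486 × 81 × 177 (mod 675).
Accumulate the product:
216 × 621 = 134136 ≡ 486
486 × 81 = 39366 ≡ 216
216 × 216 = 46656 ≡ 81
81 × 486 = 39366 ≡ 216
216 × 81 = 17496 ≡ 621
621 × 177 = 109917 ≡ 567

567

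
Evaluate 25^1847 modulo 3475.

25^1 ≡ 25 (mod 3475)
25^2 ≡ 25^2 = 625 (mod 3475)
25^4 ≡ 625^2 = 390625 ≡ 1425 (mod 3475)
25^8 ≡ 1425^2 = 2030625 ≡ 1225 (mod 3475)
25^16 ≡ 1225^2 = 1500625 ≡ 2900 (mod 3475)
25^32 ≡ 2900^2 = 8410000 ≡ 500 (mod 3475)
25^64 ≡ 500^2 = 250000 ≡ 3275 (mod 3475)
25^128 ≡ 3275^2 = 10725625 ≡ 1775 (mod 3475)
25^256 ≡ 1775^2 = 3150625 ≡ 2275 (mod 3475)
25^512 ≡ 2275^2 = 5175625 ≡ 1350 (mod 3475)
25^1024 ≡ 1350^2 = 1822500 ≡ 1600 (mod 3475)
25^1847 = 25^1024 × 25^512 × 25^256 × 25^32 × 25^16 × 25^4 × 25^2 × 25^1 ≡ 1600 × 1350 × 2275 × 500 × 2900 × 1425 × 625 × 25 (mod 3475).
Accumulate the product:
1600 × 1350 = 2160000 ≡ 2025
2025 × 2275 = 4606875 ≡ 2500
2500 × 500 = 1250000 ≡ 2475
2475 × 2900 = 7177500 ≡ 1625
1625 × 1425 = 2315625 ≡ 1275
1275 × 625 = 796875 ≡ 1100
1100 × 25 = 27500 ≡ 3175

3175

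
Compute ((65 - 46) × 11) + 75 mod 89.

17

65 - 46 = 19
19 × 11 = 209 ≡ 31 (mod 89)
31 + 75 = 106 ≡ 17 (mod 89)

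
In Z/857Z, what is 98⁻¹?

446

By the extended Euclidean algorithm:
857 = 8×98 + 73
98 = 1×73 + 25
73 = 2×25 + 23
25 = 1×23 + 2
23 = 11×2 + 1
2 = 2×1 + 0
gcd(98, 857) = 1, so the inverse exists.
Back-substitute for 1:
1 = 1×23 − 11×2
  = −11×25 + 12×23
  = 12×73 − 35×25
  = −35×98 + 47×73
  = 47×857 − 411×98
So 98⁻¹ ≡ −411 ≡ 446 (mod 857).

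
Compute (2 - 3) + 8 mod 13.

7

2 - 3 = -1 ≡ 12 (mod 13)
12 + 8 = 20 ≡ 7 (mod 13)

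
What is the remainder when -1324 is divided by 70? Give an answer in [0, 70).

-1324 = -19*70 + 6, so -1324 ≡ 6 (mod 70).

6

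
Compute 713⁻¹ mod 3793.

2878

Apply the Euclidean algorithm and back-substitute:
3793 = 5·713 + 228
713 = 3·228 + 29
228 = 7·29 + 25
29 = 1·25 + 4
25 = 6·4 + 1
4 = 4·1 + 0
gcd(713, 3793) = 1, so the inverse exists.
Back-substitute for 1:
1 = 1·25 − 6·4
  = −6·29 + 7·25
  = 7·228 − 55·29
  = −55·713 + 172·228
  = 172·3793 − 915·713
So 713⁻¹ ≡ −915 ≡ 2878 (mod 3793).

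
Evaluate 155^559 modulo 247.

155

Using repeated squaring:
559 in binary is 1000101111, i.e. 559 = 512 + 32 + 8 + 4 + 2 + 1.
155^1 ≡ 155 (mod 247)
155^2 ≡ 155^2 = 24025 ≡ 66 (mod 247)
155^4 ≡ 66^2 = 4356 ≡ 157 (mod 247)
155^8 ≡ 157^2 = 24649 ≡ 196 (mod 247)
155^16 ≡ 196^2 = 38416 ≡ 131 (mod 247)
155^32 ≡ 131^2 = 17161 ≡ 118 (mod 247)
155^64 ≡ 118^2 = 13924 ≡ 92 (mod 247)
155^128 ≡ 92^2 = 8464 ≡ 66 (mod 247)
155^256 ≡ 66^2 = 4356 ≡ 157 (mod 247)
155^512 ≡ 157^2 = 24649 ≡ 196 (mod 247)
155^559 = 155^512 * 155^32 * 155^8 * 155^4 * 155^2 * 155^1 ≡ 196 * 118 * 196 * 157 * 66 * 155 (mod 247).
Accumulate the product:
196 * 118 = 23128 ≡ 157
157 * 196 = 30772 ≡ 144
144 * 157 = 22608 ≡ 131
131 * 66 = 8646 ≡ 1
1 * 155 = 155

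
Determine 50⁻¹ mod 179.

Apply the Euclidean algorithm and back-substitute:
179 = 3*50 + 29
50 = 1*29 + 21
29 = 1*21 + 8
21 = 2*8 + 5
8 = 1*5 + 3
5 = 1*3 + 2
3 = 1*2 + 1
2 = 2*1 + 0
gcd(50, 179) = 1, so the inverse exists.
Bézout: 1 = 19*179 − 68*50.
So 50⁻¹ ≡ −68 ≡ 111 (mod 179).

111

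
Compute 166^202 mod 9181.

Compute successive squares:
202 in binary is 11001010, i.e. 202 = 128 + 64 + 8 + 2.
166^1 ≡ 166 (mod 9181)
166^2 ≡ 166^2 = 27556 ≡ 13 (mod 9181)
166^4 ≡ 13^2 = 169 (mod 9181)
166^8 ≡ 169^2 = 28561 ≡ 1018 (mod 9181)
166^16 ≡ 1018^2 = 1036324 ≡ 8052 (mod 9181)
166^32 ≡ 8052^2 = 64834704 ≡ 7663 (mod 9181)
166^64 ≡ 7663^2 = 58721569 ≡ 9074 (mod 9181)
166^128 ≡ 9074^2 = 82337476 ≡ 2268 (mod 9181)
166^202 = 166^128 * 166^64 * 166^8 * 166^2 ≡ 2268 * 9074 * 1018 * 13 (mod 9181).
Accumulate the product:
2268 * 9074 = 20579832 ≡ 5211
5211 * 1018 = 5304798 ≡ 7361
7361 * 13 = 95693 ≡ 3883

3883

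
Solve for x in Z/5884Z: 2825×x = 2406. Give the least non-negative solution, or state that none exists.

gcd(2825, 5884) = 1, so a unique solution mod 5884 exists.
2825⁻¹ ≡ 4501 (mod 5884).
x ≡ 4501×2406 ≡ 2846 (mod 5884).

2846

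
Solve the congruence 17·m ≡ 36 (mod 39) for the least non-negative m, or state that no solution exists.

gcd(17, 39) = 1, so a unique solution mod 39 exists.
17⁻¹ ≡ 23 (mod 39).
m ≡ 23·36 ≡ 9 (mod 39).

9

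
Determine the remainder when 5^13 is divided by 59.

5^1 ≡ 5 (mod 59)
5^2 ≡ 5^2 = 25 (mod 59)
5^4 ≡ 25^2 = 625 ≡ 35 (mod 59)
5^8 ≡ 35^2 = 1225 ≡ 45 (mod 59)
5^13 = 5^8 · 5^4 · 5^1 ≡ 45 · 35 · 5 (mod 59).
Accumulate the product:
45 · 35 = 1575 ≡ 41
41 · 5 = 205 ≡ 28

28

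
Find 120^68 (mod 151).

116

Compute successive squares:
68 in binary is 1000100, i.e. 68 = 64 + 4.
120^1 ≡ 120 (mod 151)
120^2 ≡ 120^2 = 14400 ≡ 55 (mod 151)
120^4 ≡ 55^2 = 3025 ≡ 5 (mod 151)
120^8 ≡ 5^2 = 25 (mod 151)
120^16 ≡ 25^2 = 625 ≡ 21 (mod 151)
120^32 ≡ 21^2 = 441 ≡ 139 (mod 151)
120^64 ≡ 139^2 = 19321 ≡ 144 (mod 151)
120^68 = 120^64 * 120^4 ≡ 144 * 5 (mod 151).
144 * 5 = 720 ≡ 116 (mod 151).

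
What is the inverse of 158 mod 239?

239 = 1*158 + 81
158 = 1*81 + 77
81 = 1*77 + 4
77 = 19*4 + 1
4 = 4*1 + 0
gcd(158, 239) = 1, so the inverse exists.
Back-substitute for 1:
1 = 1*77 − 19*4
  = −19*81 + 20*77
  = 20*158 − 39*81
  = −39*239 + 59*158
So 158⁻¹ ≡ 59 (mod 239).

59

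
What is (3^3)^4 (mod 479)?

230

(3)^3 ≡ 27 (mod 479)
(27)^4 ≡ 230 (mod 479)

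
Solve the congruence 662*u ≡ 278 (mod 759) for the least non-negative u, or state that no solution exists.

271

gcd(662, 759) = 1, so a unique solution mod 759 exists.
662⁻¹ ≡ 446 (mod 759).
u ≡ 446*278 ≡ 271 (mod 759).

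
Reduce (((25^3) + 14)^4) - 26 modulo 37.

(25)^3 ≡ 11 (mod 37)
11 + 14 = 25
(25)^4 ≡ 16 (mod 37)
16 - 26 = -10 ≡ 27 (mod 37)

27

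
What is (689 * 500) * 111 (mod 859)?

689 * 500 = 344500 ≡ 41 (mod 859)
41 * 111 = 4551 ≡ 256 (mod 859)

256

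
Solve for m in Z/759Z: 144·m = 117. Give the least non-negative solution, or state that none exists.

238

gcd(144, 759) = 3, and 3 | 117, so solutions exist.
Divide through by 3: 48·m = 39 (mod 253).
48⁻¹ ≡ 58 (mod 253).
m ≡ 58·39 ≡ 238 (mod 253).
The smallest non-negative solution is m = 238.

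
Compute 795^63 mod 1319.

1290

Using repeated squaring:
63 in binary is 111111, i.e. 63 = 32 + 16 + 8 + 4 + 2 + 1.
795^1 ≡ 795 (mod 1319)
795^2 ≡ 795^2 = 632025 ≡ 224 (mod 1319)
795^4 ≡ 224^2 = 50176 ≡ 54 (mod 1319)
795^8 ≡ 54^2 = 2916 ≡ 278 (mod 1319)
795^16 ≡ 278^2 = 77284 ≡ 782 (mod 1319)
795^32 ≡ 782^2 = 611524 ≡ 827 (mod 1319)
795^63 = 795^32 * 795^16 * 795^8 * 795^4 * 795^2 * 795^1 ≡ 827 * 782 * 278 * 54 * 224 * 795 (mod 1319).
Accumulate the product:
827 * 782 = 646714 ≡ 404
404 * 278 = 112312 ≡ 197
197 * 54 = 10638 ≡ 86
86 * 224 = 19264 ≡ 798
798 * 795 = 634410 ≡ 1290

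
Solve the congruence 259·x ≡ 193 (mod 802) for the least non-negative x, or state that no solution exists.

gcd(259, 802) = 1, so a unique solution mod 802 exists.
259⁻¹ ≡ 449 (mod 802).
x ≡ 449·193 ≡ 41 (mod 802).

41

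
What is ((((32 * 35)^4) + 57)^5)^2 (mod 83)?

0

32 * 35 = 1120 ≡ 41 (mod 83)
(41)^4 ≡ 26 (mod 83)
26 + 57 = 83 ≡ 0 (mod 83)
(0)^5 ≡ 0 (mod 83)
(0)^2 ≡ 0 (mod 83)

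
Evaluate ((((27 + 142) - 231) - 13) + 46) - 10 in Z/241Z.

202

27 + 142 = 169
169 - 231 = -62 ≡ 179 (mod 241)
179 - 13 = 166
166 + 46 = 212
212 - 10 = 202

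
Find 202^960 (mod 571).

59

By square-and-multiply:
202^1 ≡ 202 (mod 571)
202^2 ≡ 202^2 = 40804 ≡ 263 (mod 571)
202^4 ≡ 263^2 = 69169 ≡ 78 (mod 571)
202^8 ≡ 78^2 = 6084 ≡ 374 (mod 571)
202^16 ≡ 374^2 = 139876 ≡ 552 (mod 571)
202^32 ≡ 552^2 = 304704 ≡ 361 (mod 571)
202^64 ≡ 361^2 = 130321 ≡ 133 (mod 571)
202^128 ≡ 133^2 = 17689 ≡ 559 (mod 571)
202^256 ≡ 559^2 = 312481 ≡ 144 (mod 571)
202^512 ≡ 144^2 = 20736 ≡ 180 (mod 571)
202^960 = 202^512 × 202^256 × 202^128 × 202^64 ≡ 180 × 144 × 559 × 133 (mod 571).
Accumulate the product:
180 × 144 = 25920 ≡ 225
225 × 559 = 125775 ≡ 155
155 × 133 = 20615 ≡ 59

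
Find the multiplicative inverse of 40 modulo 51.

37

By the extended Euclidean algorithm:
51 = 1·40 + 11
40 = 3·11 + 7
11 = 1·7 + 4
7 = 1·4 + 3
4 = 1·3 + 1
3 = 3·1 + 0
gcd(40, 51) = 1, so the inverse exists.
Back-substitute for 1:
1 = 1·4 − 1·3
  = −1·7 + 2·4
  = 2·11 − 3·7
  = −3·40 + 11·11
  = 11·51 − 14·40
So 40⁻¹ ≡ −14 ≡ 37 (mod 51).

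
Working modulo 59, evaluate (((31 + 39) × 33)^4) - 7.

5

31 + 39 = 70 ≡ 11 (mod 59)
11 × 33 = 363 ≡ 9 (mod 59)
(9)^4 ≡ 12 (mod 59)
12 - 7 = 5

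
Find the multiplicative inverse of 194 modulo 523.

461

By the extended Euclidean algorithm:
523 = 2·194 + 135
194 = 1·135 + 59
135 = 2·59 + 17
59 = 3·17 + 8
17 = 2·8 + 1
8 = 8·1 + 0
gcd(194, 523) = 1, so the inverse exists.
Back-substitute for 1:
1 = 1·17 − 2·8
  = −2·59 + 7·17
  = 7·135 − 16·59
  = −16·194 + 23·135
  = 23·523 − 62·194
So 194⁻¹ ≡ −62 ≡ 461 (mod 523).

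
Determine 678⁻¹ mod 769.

By the extended Euclidean algorithm:
769 = 1×678 + 91
678 = 7×91 + 41
91 = 2×41 + 9
41 = 4×9 + 5
9 = 1×5 + 4
5 = 1×4 + 1
4 = 4×1 + 0
gcd(678, 769) = 1, so the inverse exists.
Bézout: 1 = −149×769 + 169×678.
So 678⁻¹ ≡ 169 (mod 769).

169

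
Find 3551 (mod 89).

3551 = 39·89 + 80, so 3551 ≡ 80 (mod 89).

80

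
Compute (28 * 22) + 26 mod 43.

28 * 22 = 616 ≡ 14 (mod 43)
14 + 26 = 40

40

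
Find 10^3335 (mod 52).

3335 in binary is 110100000111, i.e. 3335 = 2048 + 1024 + 256 + 4 + 2 + 1.
10^1 ≡ 10 (mod 52)
10^2 ≡ 10^2 = 100 ≡ 48 (mod 52)
10^4 ≡ 48^2 = 2304 ≡ 16 (mod 52)
10^8 ≡ 16^2 = 256 ≡ 48 (mod 52)
10^16 ≡ 48^2 = 2304 ≡ 16 (mod 52)
10^32 ≡ 16^2 = 256 ≡ 48 (mod 52)
10^64 ≡ 48^2 = 2304 ≡ 16 (mod 52)
10^128 ≡ 16^2 = 256 ≡ 48 (mod 52)
10^256 ≡ 48^2 = 2304 ≡ 16 (mod 52)
10^512 ≡ 16^2 = 256 ≡ 48 (mod 52)
10^1024 ≡ 48^2 = 2304 ≡ 16 (mod 52)
10^2048 ≡ 16^2 = 256 ≡ 48 (mod 52)
10^3335 = 10^2048 * 10^1024 * 10^256 * 10^4 * 10^2 * 10^1 ≡ 48 * 16 * 16 * 16 * 48 * 10 (mod 52).
Accumulate the product:
48 * 16 = 768 ≡ 40
40 * 16 = 640 ≡ 16
16 * 16 = 256 ≡ 48
48 * 48 = 2304 ≡ 16
16 * 10 = 160 ≡ 4

4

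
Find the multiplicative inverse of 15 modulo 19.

14

19 = 1*15 + 4
15 = 3*4 + 3
4 = 1*3 + 1
3 = 3*1 + 0
gcd(15, 19) = 1, so the inverse exists.
Bézout: 1 = 4*19 − 5*15.
So 15⁻¹ ≡ −5 ≡ 14 (mod 19).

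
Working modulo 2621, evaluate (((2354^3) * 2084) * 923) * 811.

1897

(2354)^3 ≡ 2160 (mod 2621)
2160 * 2084 = 4501440 ≡ 1183 (mod 2621)
1183 * 923 = 1091909 ≡ 1573 (mod 2621)
1573 * 811 = 1275703 ≡ 1897 (mod 2621)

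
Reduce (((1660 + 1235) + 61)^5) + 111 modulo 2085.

1660 + 1235 = 2895 ≡ 810 (mod 2085)
810 + 61 = 871
(871)^5 ≡ 1861 (mod 2085)
1861 + 111 = 1972

1972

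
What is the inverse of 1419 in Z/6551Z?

2276

Run the extended Euclidean algorithm:
6551 = 4*1419 + 875
1419 = 1*875 + 544
875 = 1*544 + 331
544 = 1*331 + 213
331 = 1*213 + 118
213 = 1*118 + 95
118 = 1*95 + 23
95 = 4*23 + 3
23 = 7*3 + 2
3 = 1*2 + 1
2 = 2*1 + 0
gcd(1419, 6551) = 1, so the inverse exists.
Back-substitute for 1:
1 = 1*3 − 1*2
  = −1*23 + 8*3
  = 8*95 − 33*23
  = −33*118 + 41*95
  = 41*213 − 74*118
  = −74*331 + 115*213
  = 115*544 − 189*331
  = −189*875 + 304*544
  = 304*1419 − 493*875
  = −493*6551 + 2276*1419
So 1419⁻¹ ≡ 2276 (mod 6551).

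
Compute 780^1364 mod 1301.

Using repeated squaring:
1364 in binary is 10101010100, i.e. 1364 = 1024 + 256 + 64 + 16 + 4.
780^1 ≡ 780 (mod 1301)
780^2 ≡ 780^2 = 608400 ≡ 833 (mod 1301)
780^4 ≡ 833^2 = 693889 ≡ 456 (mod 1301)
780^8 ≡ 456^2 = 207936 ≡ 1077 (mod 1301)
780^16 ≡ 1077^2 = 1159929 ≡ 738 (mod 1301)
780^32 ≡ 738^2 = 544644 ≡ 826 (mod 1301)
780^64 ≡ 826^2 = 682276 ≡ 552 (mod 1301)
780^128 ≡ 552^2 = 304704 ≡ 270 (mod 1301)
780^256 ≡ 270^2 = 72900 ≡ 44 (mod 1301)
780^512 ≡ 44^2 = 1936 ≡ 635 (mod 1301)
780^1024 ≡ 635^2 = 403225 ≡ 1216 (mod 1301)
780^1364 = 780^1024 × 780^256 × 780^64 × 780^16 × 780^4 ≡ 1216 × 44 × 552 × 738 × 456 (mod 1301).
Accumulate the product:
1216 × 44 = 53504 ≡ 163
163 × 552 = 89976 ≡ 207
207 × 738 = 152766 ≡ 549
549 × 456 = 250344 ≡ 552

552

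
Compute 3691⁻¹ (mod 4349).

2386

Run the extended Euclidean algorithm:
4349 = 1×3691 + 658
3691 = 5×658 + 401
658 = 1×401 + 257
401 = 1×257 + 144
257 = 1×144 + 113
144 = 1×113 + 31
113 = 3×31 + 20
31 = 1×20 + 11
20 = 1×11 + 9
11 = 1×9 + 2
9 = 4×2 + 1
2 = 2×1 + 0
gcd(3691, 4349) = 1, so the inverse exists.
Bézout: 1 = 1666×4349 − 1963×3691.
So 3691⁻¹ ≡ −1963 ≡ 2386 (mod 4349).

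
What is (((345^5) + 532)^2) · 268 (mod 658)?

(345)^5 ≡ 53 (mod 658)
53 + 532 = 585
(585)^2 ≡ 65 (mod 658)
65 · 268 = 17420 ≡ 312 (mod 658)

312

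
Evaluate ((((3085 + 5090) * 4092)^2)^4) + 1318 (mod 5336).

2382

3085 + 5090 = 8175 ≡ 2839 (mod 5336)
2839 * 4092 = 11617188 ≡ 716 (mod 5336)
(716)^2 ≡ 400 (mod 5336)
(400)^4 ≡ 1064 (mod 5336)
1064 + 1318 = 2382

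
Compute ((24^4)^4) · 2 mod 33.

(24)^4 ≡ 27 (mod 33)
(27)^4 ≡ 9 (mod 33)
9 · 2 = 18

18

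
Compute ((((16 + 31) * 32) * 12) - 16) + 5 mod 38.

25

16 + 31 = 47 ≡ 9 (mod 38)
9 * 32 = 288 ≡ 22 (mod 38)
22 * 12 = 264 ≡ 36 (mod 38)
36 - 16 = 20
20 + 5 = 25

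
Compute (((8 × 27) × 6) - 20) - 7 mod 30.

9

8 × 27 = 216 ≡ 6 (mod 30)
6 × 6 = 36 ≡ 6 (mod 30)
6 - 20 = -14 ≡ 16 (mod 30)
16 - 7 = 9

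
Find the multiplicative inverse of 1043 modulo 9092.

Apply the Euclidean algorithm and back-substitute:
9092 = 8×1043 + 748
1043 = 1×748 + 295
748 = 2×295 + 158
295 = 1×158 + 137
158 = 1×137 + 21
137 = 6×21 + 11
21 = 1×11 + 10
11 = 1×10 + 1
10 = 10×1 + 0
gcd(1043, 9092) = 1, so the inverse exists.
Back-substitute for 1:
1 = 1×11 − 1×10
  = −1×21 + 2×11
  = 2×137 − 13×21
  = −13×158 + 15×137
  = 15×295 − 28×158
  = −28×748 + 71×295
  = 71×1043 − 99×748
  = −99×9092 + 863×1043
So 1043⁻¹ ≡ 863 (mod 9092).

863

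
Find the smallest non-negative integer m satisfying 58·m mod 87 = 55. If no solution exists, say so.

gcd(58, 87) = 29, and 29 does not divide 55.
So the congruence has no solution.

no solution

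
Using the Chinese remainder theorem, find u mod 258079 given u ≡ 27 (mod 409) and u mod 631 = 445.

199210

409⁻¹ mod 631: 409·54 ≡ 1 (mod 631), so 409⁻¹ ≡ 54.
u = 27 + 409·((445 − 27)·54 mod 631) = 27 + 409·487 = 199210.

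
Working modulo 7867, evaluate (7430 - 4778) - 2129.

523

7430 - 4778 = 2652
2652 - 2129 = 523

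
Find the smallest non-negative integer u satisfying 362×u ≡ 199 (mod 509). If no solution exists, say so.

151

gcd(362, 509) = 1, so a unique solution mod 509 exists.
362⁻¹ ≡ 277 (mod 509).
u ≡ 277×199 ≡ 151 (mod 509).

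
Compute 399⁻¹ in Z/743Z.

743 = 1*399 + 344
399 = 1*344 + 55
344 = 6*55 + 14
55 = 3*14 + 13
14 = 1*13 + 1
13 = 13*1 + 0
gcd(399, 743) = 1, so the inverse exists.
Bézout: 1 = 29*743 − 54*399.
So 399⁻¹ ≡ −54 ≡ 689 (mod 743).

689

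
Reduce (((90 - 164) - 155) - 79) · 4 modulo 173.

152

90 - 164 = -74 ≡ 99 (mod 173)
99 - 155 = -56 ≡ 117 (mod 173)
117 - 79 = 38
38 · 4 = 152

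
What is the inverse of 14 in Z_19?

15

19 = 1*14 + 5
14 = 2*5 + 4
5 = 1*4 + 1
4 = 4*1 + 0
gcd(14, 19) = 1, so the inverse exists.
Back-substitute for 1:
1 = 1*5 − 1*4
  = −1*14 + 3*5
  = 3*19 − 4*14
So 14⁻¹ ≡ −4 ≡ 15 (mod 19).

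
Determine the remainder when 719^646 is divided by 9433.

Compute successive squares:
719^1 ≡ 719 (mod 9433)
719^2 ≡ 719^2 = 516961 ≡ 7579 (mod 9433)
719^4 ≡ 7579^2 = 57441241 ≡ 3704 (mod 9433)
719^8 ≡ 3704^2 = 13719616 ≡ 4034 (mod 9433)
719^16 ≡ 4034^2 = 16273156 ≡ 1231 (mod 9433)
719^32 ≡ 1231^2 = 1515361 ≡ 6081 (mod 9433)
719^64 ≡ 6081^2 = 36978561 ≡ 1201 (mod 9433)
719^128 ≡ 1201^2 = 1442401 ≡ 8585 (mod 9433)
719^256 ≡ 8585^2 = 73702225 ≡ 2196 (mod 9433)
719^512 ≡ 2196^2 = 4822416 ≡ 2153 (mod 9433)
719^646 = 719^512 × 719^128 × 719^4 × 719^2 ≡ 2153 × 8585 × 3704 × 7579 (mod 9433).
Accumulate the product:
2153 × 8585 = 18483505 ≡ 4258
4258 × 3704 = 15771632 ≡ 9089
9089 × 7579 = 68885531 ≡ 5765

5765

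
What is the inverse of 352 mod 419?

25

419 = 1×352 + 67
352 = 5×67 + 17
67 = 3×17 + 16
17 = 1×16 + 1
16 = 16×1 + 0
gcd(352, 419) = 1, so the inverse exists.
Back-substitute for 1:
1 = 1×17 − 1×16
  = −1×67 + 4×17
  = 4×352 − 21×67
  = −21×419 + 25×352
So 352⁻¹ ≡ 25 (mod 419).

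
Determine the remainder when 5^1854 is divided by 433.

300

1854 in binary is 11100111110, i.e. 1854 = 1024 + 512 + 256 + 32 + 16 + 8 + 4 + 2.
5^1 ≡ 5 (mod 433)
5^2 ≡ 5^2 = 25 (mod 433)
5^4 ≡ 25^2 = 625 ≡ 192 (mod 433)
5^8 ≡ 192^2 = 36864 ≡ 59 (mod 433)
5^16 ≡ 59^2 = 3481 ≡ 17 (mod 433)
5^32 ≡ 17^2 = 289 (mod 433)
5^64 ≡ 289^2 = 83521 ≡ 385 (mod 433)
5^128 ≡ 385^2 = 148225 ≡ 139 (mod 433)
5^256 ≡ 139^2 = 19321 ≡ 269 (mod 433)
5^512 ≡ 269^2 = 72361 ≡ 50 (mod 433)
5^1024 ≡ 50^2 = 2500 ≡ 335 (mod 433)
5^1854 = 5^1024 · 5^512 · 5^256 · 5^32 · 5^16 · 5^8 · 5^4 · 5^2 ≡ 335 · 50 · 269 · 289 · 17 · 59 · 192 · 25 (mod 433).
Accumulate the product:
335 · 50 = 16750 ≡ 296
296 · 269 = 79624 ≡ 385
385 · 289 = 111265 ≡ 417
417 · 17 = 7089 ≡ 161
161 · 59 = 9499 ≡ 406
406 · 192 = 77952 ≡ 12
12 · 25 = 300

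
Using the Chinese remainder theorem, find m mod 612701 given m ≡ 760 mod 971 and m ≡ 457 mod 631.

971⁻¹ mod 631: 971×425 ≡ 1 (mod 631), so 971⁻¹ ≡ 425.
m = 760 + 971×((457 − 760)×425 mod 631) = 760 + 971×580 = 563940.

563940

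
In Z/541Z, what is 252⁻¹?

541 = 2·252 + 37
252 = 6·37 + 30
37 = 1·30 + 7
30 = 4·7 + 2
7 = 3·2 + 1
2 = 2·1 + 0
gcd(252, 541) = 1, so the inverse exists.
Bézout: 1 = 109·541 − 234·252.
So 252⁻¹ ≡ −234 ≡ 307 (mod 541).

307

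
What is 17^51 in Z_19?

51 in binary is 110011, i.e. 51 = 32 + 16 + 2 + 1.
17^1 ≡ 17 (mod 19)
17^2 ≡ 17^2 = 289 ≡ 4 (mod 19)
17^4 ≡ 4^2 = 16 (mod 19)
17^8 ≡ 16^2 = 256 ≡ 9 (mod 19)
17^16 ≡ 9^2 = 81 ≡ 5 (mod 19)
17^32 ≡ 5^2 = 25 ≡ 6 (mod 19)
17^51 = 17^32 * 17^16 * 17^2 * 17^1 ≡ 6 * 5 * 4 * 17 (mod 19).
Accumulate the product:
6 * 5 = 30 ≡ 11
11 * 4 = 44 ≡ 6
6 * 17 = 102 ≡ 7

7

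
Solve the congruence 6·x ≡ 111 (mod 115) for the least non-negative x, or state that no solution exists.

76

gcd(6, 115) = 1, so a unique solution mod 115 exists.
6⁻¹ ≡ 96 (mod 115).
x ≡ 96·111 ≡ 76 (mod 115).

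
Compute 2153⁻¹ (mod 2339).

Apply the Euclidean algorithm and back-substitute:
2339 = 1×2153 + 186
2153 = 11×186 + 107
186 = 1×107 + 79
107 = 1×79 + 28
79 = 2×28 + 23
28 = 1×23 + 5
23 = 4×5 + 3
5 = 1×3 + 2
3 = 1×2 + 1
2 = 2×1 + 0
gcd(2153, 2339) = 1, so the inverse exists.
Back-substitute for 1:
1 = 1×3 − 1×2
  = −1×5 + 2×3
  = 2×23 − 9×5
  = −9×28 + 11×23
  = 11×79 − 31×28
  = −31×107 + 42×79
  = 42×186 − 73×107
  = −73×2153 + 845×186
  = 845×2339 − 918×2153
So 2153⁻¹ ≡ −918 ≡ 1421 (mod 2339).

1421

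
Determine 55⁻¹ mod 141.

By the extended Euclidean algorithm:
141 = 2×55 + 31
55 = 1×31 + 24
31 = 1×24 + 7
24 = 3×7 + 3
7 = 2×3 + 1
3 = 3×1 + 0
gcd(55, 141) = 1, so the inverse exists.
Back-substitute for 1:
1 = 1×7 − 2×3
  = −2×24 + 7×7
  = 7×31 − 9×24
  = −9×55 + 16×31
  = 16×141 − 41×55
So 55⁻¹ ≡ −41 ≡ 100 (mod 141).

100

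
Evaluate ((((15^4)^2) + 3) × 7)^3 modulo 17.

5

(15)^4 ≡ 16 (mod 17)
(16)^2 ≡ 1 (mod 17)
1 + 3 = 4
4 × 7 = 28 ≡ 11 (mod 17)
(11)^3 ≡ 5 (mod 17)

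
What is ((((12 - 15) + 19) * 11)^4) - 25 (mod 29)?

20

12 - 15 = -3 ≡ 26 (mod 29)
26 + 19 = 45 ≡ 16 (mod 29)
16 * 11 = 176 ≡ 2 (mod 29)
(2)^4 ≡ 16 (mod 29)
16 - 25 = -9 ≡ 20 (mod 29)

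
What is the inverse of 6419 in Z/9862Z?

1077

Run the extended Euclidean algorithm:
9862 = 1×6419 + 3443
6419 = 1×3443 + 2976
3443 = 1×2976 + 467
2976 = 6×467 + 174
467 = 2×174 + 119
174 = 1×119 + 55
119 = 2×55 + 9
55 = 6×9 + 1
9 = 9×1 + 0
gcd(6419, 9862) = 1, so the inverse exists.
Bézout: 1 = −701×9862 + 1077×6419.
So 6419⁻¹ ≡ 1077 (mod 9862).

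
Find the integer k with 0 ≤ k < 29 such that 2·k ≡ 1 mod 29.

15

By the extended Euclidean algorithm:
29 = 14*2 + 1
2 = 2*1 + 0
gcd(2, 29) = 1, so the inverse exists.
Bézout: 1 = 1*29 − 14*2.
So 2⁻¹ ≡ −14 ≡ 15 (mod 29).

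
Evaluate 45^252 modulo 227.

79

By square-and-multiply:
252 in binary is 11111100, i.e. 252 = 128 + 64 + 32 + 16 + 8 + 4.
45^1 ≡ 45 (mod 227)
45^2 ≡ 45^2 = 2025 ≡ 209 (mod 227)
45^4 ≡ 209^2 = 43681 ≡ 97 (mod 227)
45^8 ≡ 97^2 = 9409 ≡ 102 (mod 227)
45^16 ≡ 102^2 = 10404 ≡ 189 (mod 227)
45^32 ≡ 189^2 = 35721 ≡ 82 (mod 227)
45^64 ≡ 82^2 = 6724 ≡ 141 (mod 227)
45^128 ≡ 141^2 = 19881 ≡ 132 (mod 227)
45^252 = 45^128 · 45^64 · 45^32 · 45^16 · 45^8 · 45^4 ≡ 132 · 141 · 82 · 189 · 102 · 97 (mod 227).
Accumulate the product:
132 · 141 = 18612 ≡ 225
225 · 82 = 18450 ≡ 63
63 · 189 = 11907 ≡ 103
103 · 102 = 10506 ≡ 64
64 · 97 = 6208 ≡ 79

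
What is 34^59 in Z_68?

Compute successive squares:
59 in binary is 111011, i.e. 59 = 32 + 16 + 8 + 2 + 1.
34^1 ≡ 34 (mod 68)
34^2 ≡ 34^2 = 1156 ≡ 0 (mod 68)
34^4 ≡ 0^2 = 0 (mod 68)
34^8 ≡ 0^2 = 0 (mod 68)
34^16 ≡ 0^2 = 0 (mod 68)
34^32 ≡ 0^2 = 0 (mod 68)
34^59 = 34^32 · 34^16 · 34^8 · 34^2 · 34^1 ≡ 0 · 0 · 0 · 0 · 34 (mod 68).
Accumulate the product:
0 · 0 = 0
0 · 0 = 0
0 · 0 = 0
0 · 34 = 0

0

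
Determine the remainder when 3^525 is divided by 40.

3

Using repeated squaring:
525 in binary is 1000001101, i.e. 525 = 512 + 8 + 4 + 1.
3^1 ≡ 3 (mod 40)
3^2 ≡ 3^2 = 9 (mod 40)
3^4 ≡ 9^2 = 81 ≡ 1 (mod 40)
3^8 ≡ 1^2 = 1 (mod 40)
3^16 ≡ 1^2 = 1 (mod 40)
3^32 ≡ 1^2 = 1 (mod 40)
3^64 ≡ 1^2 = 1 (mod 40)
3^128 ≡ 1^2 = 1 (mod 40)
3^256 ≡ 1^2 = 1 (mod 40)
3^512 ≡ 1^2 = 1 (mod 40)
3^525 = 3^512 · 3^8 · 3^4 · 3^1 ≡ 1 · 1 · 1 · 3 (mod 40).
Accumulate the product:
1 · 1 = 1
1 · 1 = 1
1 · 3 = 3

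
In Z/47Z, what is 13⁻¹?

By the extended Euclidean algorithm:
47 = 3×13 + 8
13 = 1×8 + 5
8 = 1×5 + 3
5 = 1×3 + 2
3 = 1×2 + 1
2 = 2×1 + 0
gcd(13, 47) = 1, so the inverse exists.
Back-substitute for 1:
1 = 1×3 − 1×2
  = −1×5 + 2×3
  = 2×8 − 3×5
  = −3×13 + 5×8
  = 5×47 − 18×13
So 13⁻¹ ≡ −18 ≡ 29 (mod 47).

29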